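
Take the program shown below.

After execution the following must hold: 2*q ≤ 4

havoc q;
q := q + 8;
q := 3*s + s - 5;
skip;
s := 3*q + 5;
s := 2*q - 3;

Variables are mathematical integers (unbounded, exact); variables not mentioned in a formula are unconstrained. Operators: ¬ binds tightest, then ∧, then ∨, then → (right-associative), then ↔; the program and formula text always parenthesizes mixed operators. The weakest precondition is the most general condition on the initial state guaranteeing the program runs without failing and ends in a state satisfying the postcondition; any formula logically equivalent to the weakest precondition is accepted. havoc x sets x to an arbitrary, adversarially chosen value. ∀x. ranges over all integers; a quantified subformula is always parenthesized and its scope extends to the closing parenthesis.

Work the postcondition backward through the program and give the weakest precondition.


Working backward. After the program, 2*q ≤ 4 must hold.
Before s := 2*q - 3: 2*q ≤ 4
Before s := 3*q + 5: 2*q ≤ 4
Before skip: 2*q ≤ 4
Before q := 3*s + s - 5: 8*s ≤ 14
Before q := q + 8: 8*s ≤ 14
Before havoc q: 8*s ≤ 14
Answer: WP = 8*s ≤ 14


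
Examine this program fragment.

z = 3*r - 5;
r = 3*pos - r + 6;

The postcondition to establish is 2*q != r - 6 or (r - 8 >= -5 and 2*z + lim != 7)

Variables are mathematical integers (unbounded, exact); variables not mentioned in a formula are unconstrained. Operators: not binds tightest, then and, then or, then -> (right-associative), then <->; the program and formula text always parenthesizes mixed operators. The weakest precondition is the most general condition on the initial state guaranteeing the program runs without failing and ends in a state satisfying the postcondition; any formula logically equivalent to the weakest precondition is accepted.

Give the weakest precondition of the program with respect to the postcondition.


Working backward. After the program, the postcondition 2*q != r - 6 or (r - 8 >= -5 and 2*z + lim != 7) must hold; in canonical form it is 2*q != r - 6 or (r >= 3 and lim + 2*z != 7).
Before r := 3*pos - r + 6: 2*q + r != 3*pos or (3*pos >= r - 3 and lim + 2*z != 7)
Before z := 3*r - 5: 2*q + r != 3*pos or (3*pos >= r - 3 and lim + 6*r != 17)
Answer: WP = 2*q + r != 3*pos or (3*pos >= r - 3 and lim + 6*r != 17)


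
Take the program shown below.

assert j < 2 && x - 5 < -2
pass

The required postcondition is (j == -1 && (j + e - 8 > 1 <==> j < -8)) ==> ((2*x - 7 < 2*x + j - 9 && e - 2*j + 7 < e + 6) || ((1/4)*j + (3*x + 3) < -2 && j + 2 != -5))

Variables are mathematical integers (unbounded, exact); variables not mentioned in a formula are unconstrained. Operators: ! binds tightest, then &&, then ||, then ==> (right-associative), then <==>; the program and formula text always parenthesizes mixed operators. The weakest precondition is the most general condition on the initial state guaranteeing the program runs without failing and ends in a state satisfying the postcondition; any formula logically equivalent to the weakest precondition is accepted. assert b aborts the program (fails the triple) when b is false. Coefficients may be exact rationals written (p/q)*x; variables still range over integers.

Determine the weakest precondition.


Working backward. After the program, the postcondition (j == -1 && (j + e - 8 > 1 <==> j < -8)) ==> ((2*x - 7 < 2*x + j - 9 && e - 2*j + 7 < e + 6) || ((1/4)*j + (3*x + 3) < -2 && j + 2 != -5)) must hold; in canonical form it is (j == -1 && (e + j > 9 <==> j < -8)) ==> ((j > 2 && 2*j > 1) || ((1/4)*j + 3*x < -5 && j != -7)).
Before skip: (j == -1 && (e + j > 9 <==> j < -8)) ==> ((j > 2 && 2*j > 1) || ((1/4)*j + 3*x < -5 && j != -7))
Before assert j < 2 && x - 5 < -2: j < 2 && x < 3 && ((j == -1 && (e + j > 9 <==> j < -8)) ==> ((j > 2 && 2*j > 1) || ((1/4)*j + 3*x < -5 && j != -7)))
Answer: WP = j < 2 && x < 3 && ((j == -1 && (e + j > 9 <==> j < -8)) ==> ((j > 2 && 2*j > 1) || ((1/4)*j + 3*x < -5 && j != -7)))


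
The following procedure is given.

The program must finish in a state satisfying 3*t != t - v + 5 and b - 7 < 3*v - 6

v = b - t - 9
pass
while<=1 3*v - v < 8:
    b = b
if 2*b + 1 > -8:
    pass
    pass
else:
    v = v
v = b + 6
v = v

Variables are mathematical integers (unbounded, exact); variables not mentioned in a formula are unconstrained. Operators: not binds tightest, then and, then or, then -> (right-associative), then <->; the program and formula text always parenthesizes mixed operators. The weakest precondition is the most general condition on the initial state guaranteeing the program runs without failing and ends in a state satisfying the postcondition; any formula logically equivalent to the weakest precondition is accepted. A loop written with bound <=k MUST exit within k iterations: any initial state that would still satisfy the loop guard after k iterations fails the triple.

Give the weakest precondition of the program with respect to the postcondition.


Working backward. After the program, the postcondition 3*t != t - v + 5 and b - 7 < 3*v - 6 must hold; in canonical form it is 2*t + v != 5 and b < 3*v + 1.
Before v := v: 2*t + v != 5 and b < 3*v + 1
Before v := b + 6: b + 2*t != -1 and 2*b > -19
Then branch requires b + 2*t != -1 and 2*b > -19; else branch requires b + 2*t != -1 and 2*b > -19.
Before the if: (2*b > -9 -> (b + 2*t != -1 and 2*b > -19)) and ((not (2*b > -9)) -> (b + 2*t != -1 and 2*b > -19))
Before the loop (bound <=1), unroll the exhaustion recursion (WP_0 = exit-now case; WP_j = one more guarded iteration, up to j = 1):
  WP_0: (not (2*v < 8)) and (2*b > -9 -> (b + 2*t != -1 and 2*b > -19)) and ((not (2*b > -9)) -> (b + 2*t != -1 and 2*b > -19))
  WP_1: (2*v < 8 -> ((not (2*v < 8)) and (2*b > -9 -> (b + 2*t != -1 and 2*b > -19)) and ((not (2*b > -9)) -> (b + 2*t != -1 and 2*b > -19)))) and ((not (2*v < 8)) -> ((2*b > -9 -> (b + 2*t != -1 and 2*b > -19)) and ((not (2*b > -9)) -> (b + 2*t != -1 and 2*b > -19))))
So before the loop: (2*v < 8 -> ((not (2*v < 8)) and (2*b > -9 -> (b + 2*t != -1 and 2*b > -19)) and ((not (2*b > -9)) -> (b + 2*t != -1 and 2*b > -19)))) and ((not (2*v < 8)) -> ((2*b > -9 -> (b + 2*t != -1 and 2*b > -19)) and ((not (2*b > -9)) -> (b + 2*t != -1 and 2*b > -19))))
Before skip: (2*v < 8 -> ((not (2*v < 8)) and (2*b > -9 -> (b + 2*t != -1 and 2*b > -19)) and ((not (2*b > -9)) -> (b + 2*t != -1 and 2*b > -19)))) and ((not (2*v < 8)) -> ((2*b > -9 -> (b + 2*t != -1 and 2*b > -19)) and ((not (2*b > -9)) -> (b + 2*t != -1 and 2*b > -19))))
Before v := b - t - 9: (2*b < 2*t + 26 -> ((not (2*b < 2*t + 26)) and (2*b > -9 -> (b + 2*t != -1 and 2*b > -19)) and ((not (2*b > -9)) -> (b + 2*t != -1 and 2*b > -19)))) and ((not (2*b < 2*t + 26)) -> ((2*b > -9 -> (b + 2*t != -1 and 2*b > -19)) and ((not (2*b > -9)) -> (b + 2*t != -1 and 2*b > -19))))
Answer: WP = (2*b < 2*t + 26 -> ((not (2*b < 2*t + 26)) and (2*b > -9 -> (b + 2*t != -1 and 2*b > -19)) and ((not (2*b > -9)) -> (b + 2*t != -1 and 2*b > -19)))) and ((not (2*b < 2*t + 26)) -> ((2*b > -9 -> (b + 2*t != -1 and 2*b > -19)) and ((not (2*b > -9)) -> (b + 2*t != -1 and 2*b > -19))))


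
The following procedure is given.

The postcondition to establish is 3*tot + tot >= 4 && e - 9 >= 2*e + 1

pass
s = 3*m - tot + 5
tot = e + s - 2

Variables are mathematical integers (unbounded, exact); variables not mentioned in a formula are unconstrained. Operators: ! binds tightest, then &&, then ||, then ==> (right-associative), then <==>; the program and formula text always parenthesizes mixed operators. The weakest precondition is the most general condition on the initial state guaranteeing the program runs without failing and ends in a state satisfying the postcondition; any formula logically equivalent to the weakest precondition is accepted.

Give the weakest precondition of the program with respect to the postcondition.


Working backward. After the program, the postcondition 3*tot + tot >= 4 && e - 9 >= 2*e + 1 must hold; in canonical form it is 4*tot >= 4 && e <= -10.
Before tot := e + s - 2: 4*e + 4*s >= 12 && e <= -10
Before s := 3*m - tot + 5: 4*e + 12*m >= 4*tot - 8 && e <= -10
Before skip: 4*e + 12*m >= 4*tot - 8 && e <= -10
Answer: WP = 4*e + 12*m >= 4*tot - 8 && e <= -10


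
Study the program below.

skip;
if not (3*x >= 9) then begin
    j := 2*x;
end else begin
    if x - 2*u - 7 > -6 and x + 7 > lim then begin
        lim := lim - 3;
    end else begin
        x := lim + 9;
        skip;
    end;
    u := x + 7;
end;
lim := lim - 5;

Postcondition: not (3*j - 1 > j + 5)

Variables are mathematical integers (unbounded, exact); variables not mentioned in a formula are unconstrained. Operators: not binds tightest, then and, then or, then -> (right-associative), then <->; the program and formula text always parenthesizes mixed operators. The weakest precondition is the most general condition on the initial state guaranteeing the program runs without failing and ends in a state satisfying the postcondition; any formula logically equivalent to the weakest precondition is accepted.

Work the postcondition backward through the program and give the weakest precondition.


Working backward. After the program, the postcondition not (3*j - 1 > j + 5) must hold; in canonical form it is not (2*j > 6).
Before lim := lim - 5: not (2*j > 6)
Then branch requires not (4*x > 6); else branch requires ((x > 2*u + 1 and x > lim - 7) -> (not (2*j > 6))) and ((not (x > 2*u + 1 and x > lim - 7)) -> (not (2*j > 6))).
Before the if: ((not (3*x >= 9)) -> (not (4*x > 6))) and (3*x >= 9 -> (((x > 2*u + 1 and x > lim - 7) -> (not (2*j > 6))) and ((not (x > 2*u + 1 and x > lim - 7)) -> (not (2*j > 6)))))
Before skip: ((not (3*x >= 9)) -> (not (4*x > 6))) and (3*x >= 9 -> (((x > 2*u + 1 and x > lim - 7) -> (not (2*j > 6))) and ((not (x > 2*u + 1 and x > lim - 7)) -> (not (2*j > 6)))))
Answer: WP = ((not (3*x >= 9)) -> (not (4*x > 6))) and (3*x >= 9 -> (((x > 2*u + 1 and x > lim - 7) -> (not (2*j > 6))) and ((not (x > 2*u + 1 and x > lim - 7)) -> (not (2*j > 6)))))


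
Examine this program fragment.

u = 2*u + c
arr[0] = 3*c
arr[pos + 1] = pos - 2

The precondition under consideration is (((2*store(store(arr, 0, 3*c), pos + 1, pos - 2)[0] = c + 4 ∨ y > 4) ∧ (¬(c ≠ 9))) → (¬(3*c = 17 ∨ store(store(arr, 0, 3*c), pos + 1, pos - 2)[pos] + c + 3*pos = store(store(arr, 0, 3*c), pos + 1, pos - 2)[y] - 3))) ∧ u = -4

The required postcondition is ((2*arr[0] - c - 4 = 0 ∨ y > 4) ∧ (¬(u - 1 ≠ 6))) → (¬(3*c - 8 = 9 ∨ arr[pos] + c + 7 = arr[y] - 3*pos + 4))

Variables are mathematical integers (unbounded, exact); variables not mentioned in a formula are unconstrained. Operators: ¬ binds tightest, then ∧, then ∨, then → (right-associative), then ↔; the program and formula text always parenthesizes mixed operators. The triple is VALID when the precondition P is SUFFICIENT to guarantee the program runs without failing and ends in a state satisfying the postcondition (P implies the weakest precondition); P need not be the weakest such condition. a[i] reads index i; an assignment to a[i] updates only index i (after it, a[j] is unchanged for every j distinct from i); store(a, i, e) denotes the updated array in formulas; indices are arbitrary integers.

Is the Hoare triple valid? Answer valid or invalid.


Working backward. After the program, the postcondition ((2*arr[0] - c - 4 = 0 ∨ y > 4) ∧ (¬(u - 1 ≠ 6))) → (¬(3*c - 8 = 9 ∨ arr[pos] + c + 7 = arr[y] - 3*pos + 4)) must hold; in canonical form it is ((2*arr[0] = c + 4 ∨ y > 4) ∧ (¬(u ≠ 7))) → (¬(3*c = 17 ∨ arr[pos] + c + 3*pos = arr[y] - 3)).
Before arr[pos + 1] := pos - 2: ((2*store(arr, pos + 1, pos - 2)[0] = c + 4 ∨ y > 4) ∧ (¬(u ≠ 7))) → (¬(3*c = 17 ∨ store(arr, pos + 1, pos - 2)[pos] + c + 3*pos = store(arr, pos + 1, pos - 2)[y] - 3))
Before arr[0] := 3*c: ((2*store(store(arr, 0, 3*c), pos + 1, pos - 2)[0] = c + 4 ∨ y > 4) ∧ (¬(u ≠ 7))) → (¬(3*c = 17 ∨ store(store(arr, 0, 3*c), pos + 1, pos - 2)[pos] + c + 3*pos = store(store(arr, 0, 3*c), pos + 1, pos - 2)[y] - 3))
Before u := 2*u + c: ((2*store(store(arr, 0, 3*c), pos + 1, pos - 2)[0] = c + 4 ∨ y > 4) ∧ (¬(c + 2*u ≠ 7))) → (¬(3*c = 17 ∨ store(store(arr, 0, 3*c), pos + 1, pos - 2)[pos] + c + 3*pos = store(store(arr, 0, 3*c), pos + 1, pos - 2)[y] - 3))
The weakest precondition is ((2*store(store(arr, 0, 3*c), pos + 1, pos - 2)[0] = c + 4 ∨ y > 4) ∧ (¬(c + 2*u ≠ 7))) → (¬(3*c = 17 ∨ store(store(arr, 0, 3*c), pos + 1, pos - 2)[pos] + c + 3*pos = store(store(arr, 0, 3*c), pos + 1, pos - 2)[y] - 3)).
Check whether (((2*store(store(arr, 0, 3*c), pos + 1, pos - 2)[0] = c + 4 ∨ y > 4) ∧ (¬(c ≠ 9))) → (¬(3*c = 17 ∨ store(store(arr, 0, 3*c), pos + 1, pos - 2)[pos] + c + 3*pos = store(store(arr, 0, 3*c), pos + 1, pos - 2)[y] - 3))) ∧ u = -4 implies it.
Countermodel: at the initial state arr = {[0] = 3, [1] = 30131, [2] = 3, [5] = 30152, elsewhere 3}, c = 15, pos = 1, u = -4, y = 5, the precondition holds but the weakest precondition fails.
Answer: invalid


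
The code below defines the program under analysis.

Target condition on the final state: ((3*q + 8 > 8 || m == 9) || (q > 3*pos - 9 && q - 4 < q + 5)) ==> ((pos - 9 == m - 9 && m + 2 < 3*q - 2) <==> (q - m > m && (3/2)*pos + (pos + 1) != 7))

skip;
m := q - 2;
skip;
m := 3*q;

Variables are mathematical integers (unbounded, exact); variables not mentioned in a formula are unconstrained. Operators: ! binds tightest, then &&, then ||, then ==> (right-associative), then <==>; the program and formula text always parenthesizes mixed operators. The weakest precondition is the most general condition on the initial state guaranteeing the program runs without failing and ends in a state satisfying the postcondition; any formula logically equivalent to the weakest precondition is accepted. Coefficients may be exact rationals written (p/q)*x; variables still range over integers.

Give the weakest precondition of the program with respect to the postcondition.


Working backward. After the program, the postcondition ((3*q + 8 > 8 || m == 9) || (q > 3*pos - 9 && q - 4 < q + 5)) ==> ((pos - 9 == m - 9 && m + 2 < 3*q - 2) <==> (q - m > m && (3/2)*pos + (pos + 1) != 7)) must hold; in canonical form it is (3*q > 0 || m == 9 || q > 3*pos - 9) ==> ((pos == m && m < 3*q - 4) <==> (q > 2*m && (5/2)*pos != 6)).
Before m := 3*q: (3*q > 0 || 3*q == 9 || q > 3*pos - 9) ==> (!(5*q < 0 && (5/2)*pos != 6))
Before skip: (3*q > 0 || 3*q == 9 || q > 3*pos - 9) ==> (!(5*q < 0 && (5/2)*pos != 6))
Before m := q - 2: (3*q > 0 || 3*q == 9 || q > 3*pos - 9) ==> (!(5*q < 0 && (5/2)*pos != 6))
Before skip: (3*q > 0 || 3*q == 9 || q > 3*pos - 9) ==> (!(5*q < 0 && (5/2)*pos != 6))
Answer: WP = (3*q > 0 || 3*q == 9 || q > 3*pos - 9) ==> (!(5*q < 0 && (5/2)*pos != 6))


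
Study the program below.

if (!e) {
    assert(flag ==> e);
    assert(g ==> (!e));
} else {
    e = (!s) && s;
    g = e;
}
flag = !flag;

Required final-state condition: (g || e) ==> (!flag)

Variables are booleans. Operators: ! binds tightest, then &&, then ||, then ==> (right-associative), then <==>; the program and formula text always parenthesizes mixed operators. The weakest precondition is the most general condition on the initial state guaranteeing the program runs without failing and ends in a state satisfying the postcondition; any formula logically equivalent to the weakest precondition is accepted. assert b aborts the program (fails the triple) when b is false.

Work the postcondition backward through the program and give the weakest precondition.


Working backward. After the program, (g || e) ==> (!flag) must hold.
Before flag := !flag: (g || e) ==> flag
Then branch requires (flag ==> e) && (g ==> (!e)) && ((g || e) ==> flag); else branch requires true.
Before the if: (!e) ==> ((flag ==> e) && (g ==> (!e)) && ((g || e) ==> flag))
Answer: WP = (!e) ==> ((flag ==> e) && (g ==> (!e)) && ((g || e) ==> flag))


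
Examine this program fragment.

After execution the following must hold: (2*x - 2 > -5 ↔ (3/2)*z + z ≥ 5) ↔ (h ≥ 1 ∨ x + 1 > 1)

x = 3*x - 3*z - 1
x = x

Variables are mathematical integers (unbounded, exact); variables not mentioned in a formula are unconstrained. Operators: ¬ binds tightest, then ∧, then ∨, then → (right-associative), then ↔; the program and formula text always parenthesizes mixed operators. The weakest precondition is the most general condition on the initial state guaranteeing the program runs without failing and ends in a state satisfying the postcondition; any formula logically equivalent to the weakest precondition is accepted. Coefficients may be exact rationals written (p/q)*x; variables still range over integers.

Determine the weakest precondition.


Working backward. After the program, the postcondition (2*x - 2 > -5 ↔ (3/2)*z + z ≥ 5) ↔ (h ≥ 1 ∨ x + 1 > 1) must hold; in canonical form it is (2*x > -3 ↔ (5/2)*z ≥ 5) ↔ (h ≥ 1 ∨ x > 0).
Before x := x: (2*x > -3 ↔ (5/2)*z ≥ 5) ↔ (h ≥ 1 ∨ x > 0)
Before x := 3*x - 3*z - 1: (6*x > 6*z - 1 ↔ (5/2)*z ≥ 5) ↔ (h ≥ 1 ∨ 3*x > 3*z + 1)
Answer: WP = (6*x > 6*z - 1 ↔ (5/2)*z ≥ 5) ↔ (h ≥ 1 ∨ 3*x > 3*z + 1)


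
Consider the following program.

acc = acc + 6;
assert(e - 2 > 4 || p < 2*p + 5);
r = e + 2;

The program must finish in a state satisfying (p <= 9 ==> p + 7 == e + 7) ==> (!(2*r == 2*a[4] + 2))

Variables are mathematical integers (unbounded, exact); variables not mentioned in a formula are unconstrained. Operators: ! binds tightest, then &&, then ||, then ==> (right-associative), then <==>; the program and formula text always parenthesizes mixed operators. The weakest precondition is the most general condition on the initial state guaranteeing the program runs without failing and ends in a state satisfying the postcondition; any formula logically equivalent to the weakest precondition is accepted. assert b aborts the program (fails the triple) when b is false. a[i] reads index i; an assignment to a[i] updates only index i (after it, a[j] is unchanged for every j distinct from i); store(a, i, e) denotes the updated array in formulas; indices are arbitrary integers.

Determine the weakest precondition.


Working backward. After the program, the postcondition (p <= 9 ==> p + 7 == e + 7) ==> (!(2*r == 2*a[4] + 2)) must hold; in canonical form it is (p <= 9 ==> p == e) ==> (!(2*r == 2*a[4] + 2)).
Before r := e + 2: (p <= 9 ==> p == e) ==> (!(2*e == 2*a[4] - 2))
Before assert e - 2 > 4 || p < 2*p + 5: (e > 6 || p > -5) && ((p <= 9 ==> p == e) ==> (!(2*e == 2*a[4] - 2)))
Before acc := acc + 6: (e > 6 || p > -5) && ((p <= 9 ==> p == e) ==> (!(2*e == 2*a[4] - 2)))
Answer: WP = (e > 6 || p > -5) && ((p <= 9 ==> p == e) ==> (!(2*e == 2*a[4] - 2)))


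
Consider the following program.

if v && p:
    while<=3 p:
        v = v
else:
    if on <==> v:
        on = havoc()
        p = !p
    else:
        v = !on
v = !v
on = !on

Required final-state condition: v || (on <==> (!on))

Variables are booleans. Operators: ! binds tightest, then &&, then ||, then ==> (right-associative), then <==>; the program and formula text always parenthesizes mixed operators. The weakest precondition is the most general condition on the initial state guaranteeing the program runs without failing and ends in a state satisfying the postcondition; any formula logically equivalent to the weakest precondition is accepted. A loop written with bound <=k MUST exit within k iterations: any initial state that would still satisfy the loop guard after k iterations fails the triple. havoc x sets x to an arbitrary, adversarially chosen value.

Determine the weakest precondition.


Working backward. After the program, v || (on <==> (!on)) must hold.
Before on := !on: v || ((!on) <==> on)
Before v := !v: (!v) || ((!on) <==> on)
Then branch requires (p ==> ((p ==> ((p ==> ((!p) && ((!v) || ((!on) <==> on)))) && ((!p) ==> ((!v) || ((!on) <==> on))))) && ((!p) ==> ((!v) || ((!on) <==> on))))) && ((!p) ==> ((!v) || ((!on) <==> on))); else branch requires ((on <==> v) ==> (!v)) && ((!(on <==> v)) ==> (on || ((!on) <==> on))).
Before the if: ((v && p) ==> ((p ==> ((p ==> ((p ==> ((!p) && ((!v) || ((!on) <==> on)))) && ((!p) ==> ((!v) || ((!on) <==> on))))) && ((!p) ==> ((!v) || ((!on) <==> on))))) && ((!p) ==> ((!v) || ((!on) <==> on))))) && ((!(v && p)) ==> (((on <==> v) ==> (!v)) && ((!(on <==> v)) ==> (on || ((!on) <==> on)))))
Answer: WP = ((v && p) ==> ((p ==> ((p ==> ((p ==> ((!p) && ((!v) || ((!on) <==> on)))) && ((!p) ==> ((!v) || ((!on) <==> on))))) && ((!p) ==> ((!v) || ((!on) <==> on))))) && ((!p) ==> ((!v) || ((!on) <==> on))))) && ((!(v && p)) ==> (((on <==> v) ==> (!v)) && ((!(on <==> v)) ==> (on || ((!on) <==> on)))))


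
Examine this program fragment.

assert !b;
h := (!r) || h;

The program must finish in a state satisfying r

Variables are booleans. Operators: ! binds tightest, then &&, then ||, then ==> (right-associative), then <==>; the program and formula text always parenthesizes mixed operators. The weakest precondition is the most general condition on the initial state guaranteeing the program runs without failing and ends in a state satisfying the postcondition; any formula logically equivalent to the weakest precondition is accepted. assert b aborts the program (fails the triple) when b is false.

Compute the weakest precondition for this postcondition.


Working backward. After the program, r must hold.
Before h := (!r) || h: r
Before assert !b: (!b) && r
Answer: WP = (!b) && r


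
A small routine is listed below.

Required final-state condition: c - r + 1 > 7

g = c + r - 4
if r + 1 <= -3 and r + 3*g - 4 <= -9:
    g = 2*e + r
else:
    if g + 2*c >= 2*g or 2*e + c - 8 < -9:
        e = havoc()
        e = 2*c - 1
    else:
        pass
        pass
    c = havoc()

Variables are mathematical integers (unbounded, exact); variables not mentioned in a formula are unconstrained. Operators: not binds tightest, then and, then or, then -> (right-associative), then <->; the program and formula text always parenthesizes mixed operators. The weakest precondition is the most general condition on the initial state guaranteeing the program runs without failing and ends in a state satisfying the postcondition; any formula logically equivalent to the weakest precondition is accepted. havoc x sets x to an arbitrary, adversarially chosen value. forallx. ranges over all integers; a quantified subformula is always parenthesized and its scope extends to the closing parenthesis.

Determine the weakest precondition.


Working backward. After the program, the postcondition c - r + 1 > 7 must hold; in canonical form it is c > r + 6.
Then branch requires c > r + 6; else branch requires ((2*c >= g or c + 2*e < -1) -> (forall c_1. c_1 > r + 6)) and ((not (2*c >= g or c + 2*e < -1)) -> (forall c_1. c_1 > r + 6)).
Before the if: ((r <= -4 and 3*g + r <= -5) -> c > r + 6) and ((not (r <= -4 and 3*g + r <= -5)) -> (((2*c >= g or c + 2*e < -1) -> (forall c_1. c_1 > r + 6)) and ((not (2*c >= g or c + 2*e < -1)) -> (forall c_1. c_1 > r + 6))))
Before g := c + r - 4: ((r <= -4 and 3*c + 4*r <= 7) -> c > r + 6) and ((not (r <= -4 and 3*c + 4*r <= 7)) -> (((c >= r - 4 or c + 2*e < -1) -> (forall c_1. c_1 > r + 6)) and ((not (c >= r - 4 or c + 2*e < -1)) -> (forall c_1. c_1 > r + 6))))
Answer: WP = ((r <= -4 and 3*c + 4*r <= 7) -> c > r + 6) and ((not (r <= -4 and 3*c + 4*r <= 7)) -> (((c >= r - 4 or c + 2*e < -1) -> (forall c_1. c_1 > r + 6)) and ((not (c >= r - 4 or c + 2*e < -1)) -> (forall c_1. c_1 > r + 6))))


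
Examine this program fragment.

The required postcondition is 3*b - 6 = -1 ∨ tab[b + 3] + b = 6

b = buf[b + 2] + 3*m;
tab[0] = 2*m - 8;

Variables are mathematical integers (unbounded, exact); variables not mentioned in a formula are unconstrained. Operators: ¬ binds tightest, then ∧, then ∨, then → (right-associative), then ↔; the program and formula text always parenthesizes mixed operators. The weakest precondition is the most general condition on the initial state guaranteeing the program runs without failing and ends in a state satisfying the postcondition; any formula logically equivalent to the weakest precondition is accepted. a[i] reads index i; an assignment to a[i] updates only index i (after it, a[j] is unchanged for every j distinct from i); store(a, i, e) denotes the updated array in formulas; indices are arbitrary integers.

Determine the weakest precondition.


Working backward. After the program, the postcondition 3*b - 6 = -1 ∨ tab[b + 3] + b = 6 must hold; in canonical form it is 3*b = 5 ∨ tab[b + 3] + b = 6.
Before tab[0] := 2*m - 8: 3*b = 5 ∨ store(tab, 0, 2*m - 8)[b + 3] + b = 6
Before b := buf[b + 2] + 3*m: 3*buf[b + 2] + 9*m = 5 ∨ buf[b + 2] + store(tab, 0, 2*m - 8)[buf[b + 2] + 3*m + 3] + 3*m = 6
Answer: WP = 3*buf[b + 2] + 9*m = 5 ∨ buf[b + 2] + store(tab, 0, 2*m - 8)[buf[b + 2] + 3*m + 3] + 3*m = 6


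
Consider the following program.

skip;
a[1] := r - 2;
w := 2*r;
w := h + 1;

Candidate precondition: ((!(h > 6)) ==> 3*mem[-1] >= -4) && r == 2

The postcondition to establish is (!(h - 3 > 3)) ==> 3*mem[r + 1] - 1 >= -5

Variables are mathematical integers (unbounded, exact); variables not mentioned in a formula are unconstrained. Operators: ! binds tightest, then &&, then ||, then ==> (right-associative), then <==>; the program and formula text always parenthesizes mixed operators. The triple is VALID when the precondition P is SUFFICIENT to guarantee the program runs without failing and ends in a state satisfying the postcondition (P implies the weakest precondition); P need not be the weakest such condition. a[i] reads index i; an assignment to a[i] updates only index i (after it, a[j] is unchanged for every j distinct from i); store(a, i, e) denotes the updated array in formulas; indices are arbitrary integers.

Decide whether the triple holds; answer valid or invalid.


Working backward. After the program, the postcondition (!(h - 3 > 3)) ==> 3*mem[r + 1] - 1 >= -5 must hold; in canonical form it is (!(h > 6)) ==> 3*mem[r + 1] >= -4.
Before w := h + 1: (!(h > 6)) ==> 3*mem[r + 1] >= -4
Before w := 2*r: (!(h > 6)) ==> 3*mem[r + 1] >= -4
Before a[1] := r - 2: (!(h > 6)) ==> 3*mem[r + 1] >= -4
Before skip: (!(h > 6)) ==> 3*mem[r + 1] >= -4
The weakest precondition is (!(h > 6)) ==> 3*mem[r + 1] >= -4.
Check whether ((!(h > 6)) ==> 3*mem[-1] >= -4) && r == 2 implies it.
Countermodel: at the initial state h = 6, mem = {[-1] = 0, [3] = -2, elsewhere 0}, r = 2, the precondition holds but the weakest precondition fails.
Answer: invalid


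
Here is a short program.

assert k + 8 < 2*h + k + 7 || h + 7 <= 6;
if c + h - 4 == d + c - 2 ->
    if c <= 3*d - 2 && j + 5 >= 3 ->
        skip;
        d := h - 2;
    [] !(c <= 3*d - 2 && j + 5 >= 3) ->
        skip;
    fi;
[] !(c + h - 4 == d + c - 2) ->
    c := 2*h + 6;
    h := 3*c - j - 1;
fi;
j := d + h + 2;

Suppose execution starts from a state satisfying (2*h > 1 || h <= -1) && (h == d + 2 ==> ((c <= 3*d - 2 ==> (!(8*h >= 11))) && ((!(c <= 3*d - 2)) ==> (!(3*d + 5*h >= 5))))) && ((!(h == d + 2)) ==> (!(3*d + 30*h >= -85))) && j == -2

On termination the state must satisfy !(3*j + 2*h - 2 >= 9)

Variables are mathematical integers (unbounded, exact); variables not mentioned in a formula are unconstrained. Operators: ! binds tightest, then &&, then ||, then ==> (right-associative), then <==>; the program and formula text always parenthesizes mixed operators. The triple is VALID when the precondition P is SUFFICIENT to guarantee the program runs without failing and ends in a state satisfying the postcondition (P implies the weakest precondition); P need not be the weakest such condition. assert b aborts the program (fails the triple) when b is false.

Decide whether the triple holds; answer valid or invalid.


Working backward. After the program, the postcondition !(3*j + 2*h - 2 >= 9) must hold; in canonical form it is !(2*h + 3*j >= 11).
Before j := d + h + 2: !(3*d + 5*h >= 5)
Then branch requires ((c <= 3*d - 2 && j >= -2) ==> (!(8*h >= 11))) && ((!(c <= 3*d - 2 && j >= -2)) ==> (!(3*d + 5*h >= 5))); else branch requires !(3*d + 30*h >= 5*j - 80).
Before the if: (h == d + 2 ==> (((c <= 3*d - 2 && j >= -2) ==> (!(8*h >= 11))) && ((!(c <= 3*d - 2 && j >= -2)) ==> (!(3*d + 5*h >= 5))))) && ((!(h == d + 2)) ==> (!(3*d + 30*h >= 5*j - 80)))
Before assert k + 8 < 2*h + k + 7 || h + 7 <= 6: (2*h > 1 || h <= -1) && (h == d + 2 ==> (((c <= 3*d - 2 && j >= -2) ==> (!(8*h >= 11))) && ((!(c <= 3*d - 2 && j >= -2)) ==> (!(3*d + 5*h >= 5))))) && ((!(h == d + 2)) ==> (!(3*d + 30*h >= 5*j - 80)))
The weakest precondition is (2*h > 1 || h <= -1) && (h == d + 2 ==> (((c <= 3*d - 2 && j >= -2) ==> (!(8*h >= 11))) && ((!(c <= 3*d - 2 && j >= -2)) ==> (!(3*d + 5*h >= 5))))) && ((!(h == d + 2)) ==> (!(3*d + 30*h >= 5*j - 80))).
Check whether (2*h > 1 || h <= -1) && (h == d + 2 ==> ((c <= 3*d - 2 ==> (!(8*h >= 11))) && ((!(c <= 3*d - 2)) ==> (!(3*d + 5*h >= 5))))) && ((!(h == d + 2)) ==> (!(3*d + 30*h >= -85))) && j == -2 implies it.
Countermodel: at the initial state c = 0, d = -39, h = 1, j = -2, the precondition holds but the weakest precondition fails.
Answer: invalid


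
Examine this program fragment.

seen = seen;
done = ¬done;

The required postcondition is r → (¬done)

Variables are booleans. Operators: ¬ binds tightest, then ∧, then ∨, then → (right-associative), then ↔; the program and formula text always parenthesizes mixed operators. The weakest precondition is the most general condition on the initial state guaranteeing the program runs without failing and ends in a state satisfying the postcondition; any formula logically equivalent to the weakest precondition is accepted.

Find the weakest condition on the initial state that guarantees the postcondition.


Working backward. After the program, r → (¬done) must hold.
Before done := ¬done: r → done
Before seen := seen: r → done
Answer: WP = r → done


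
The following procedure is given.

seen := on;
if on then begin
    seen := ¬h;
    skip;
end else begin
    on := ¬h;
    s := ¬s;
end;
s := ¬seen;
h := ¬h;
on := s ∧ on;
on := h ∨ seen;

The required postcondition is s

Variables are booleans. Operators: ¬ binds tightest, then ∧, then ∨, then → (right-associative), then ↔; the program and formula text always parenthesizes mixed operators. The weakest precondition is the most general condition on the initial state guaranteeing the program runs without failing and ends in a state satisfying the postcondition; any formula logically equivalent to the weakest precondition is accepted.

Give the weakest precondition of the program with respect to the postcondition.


Working backward. After the program, s must hold.
Before on := h ∨ seen: s
Before on := s ∧ on: s
Before h := ¬h: s
Before s := ¬seen: ¬seen
Then branch requires h; else branch requires ¬seen.
Before the if: (on → h) ∧ ((¬on) → (¬seen))
Before seen := on: on → h
Answer: WP = on → h


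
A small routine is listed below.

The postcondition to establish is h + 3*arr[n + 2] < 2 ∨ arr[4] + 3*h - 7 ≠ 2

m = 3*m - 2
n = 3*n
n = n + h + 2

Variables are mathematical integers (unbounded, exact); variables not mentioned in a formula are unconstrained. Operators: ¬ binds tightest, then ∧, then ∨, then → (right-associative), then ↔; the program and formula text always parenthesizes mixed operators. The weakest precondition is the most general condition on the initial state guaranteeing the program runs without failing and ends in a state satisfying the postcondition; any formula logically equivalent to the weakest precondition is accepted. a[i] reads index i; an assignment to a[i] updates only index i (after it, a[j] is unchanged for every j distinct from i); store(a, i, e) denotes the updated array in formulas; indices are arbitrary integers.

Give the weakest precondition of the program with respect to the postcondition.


Working backward. After the program, the postcondition h + 3*arr[n + 2] < 2 ∨ arr[4] + 3*h - 7 ≠ 2 must hold; in canonical form it is 3*arr[n + 2] + h < 2 ∨ arr[4] + 3*h ≠ 9.
Before n := n + h + 2: 3*arr[h + n + 4] + h < 2 ∨ arr[4] + 3*h ≠ 9
Before n := 3*n: 3*arr[h + 3*n + 4] + h < 2 ∨ arr[4] + 3*h ≠ 9
Before m := 3*m - 2: 3*arr[h + 3*n + 4] + h < 2 ∨ arr[4] + 3*h ≠ 9
Answer: WP = 3*arr[h + 3*n + 4] + h < 2 ∨ arr[4] + 3*h ≠ 9


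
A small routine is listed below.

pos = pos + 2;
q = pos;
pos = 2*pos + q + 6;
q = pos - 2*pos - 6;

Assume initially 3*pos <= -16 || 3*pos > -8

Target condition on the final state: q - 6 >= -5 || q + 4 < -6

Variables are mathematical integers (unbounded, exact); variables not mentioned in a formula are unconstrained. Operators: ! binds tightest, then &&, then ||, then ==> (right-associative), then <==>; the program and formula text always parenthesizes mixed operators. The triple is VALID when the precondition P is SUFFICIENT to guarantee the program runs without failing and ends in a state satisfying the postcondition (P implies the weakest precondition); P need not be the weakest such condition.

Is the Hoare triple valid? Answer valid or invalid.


Working backward. After the program, the postcondition q - 6 >= -5 || q + 4 < -6 must hold; in canonical form it is q >= 1 || q < -10.
Before q := pos - 2*pos - 6: pos <= -7 || pos > 4
Before pos := 2*pos + q + 6: 2*pos + q <= -13 || 2*pos + q > -2
Before q := pos: 3*pos <= -13 || 3*pos > -2
Before pos := pos + 2: 3*pos <= -19 || 3*pos > -8
The weakest precondition is 3*pos <= -19 || 3*pos > -8.
Check whether 3*pos <= -16 || 3*pos > -8 implies it.
Countermodel: at the initial state pos = -6, the precondition holds but the weakest precondition fails.
Answer: invalid


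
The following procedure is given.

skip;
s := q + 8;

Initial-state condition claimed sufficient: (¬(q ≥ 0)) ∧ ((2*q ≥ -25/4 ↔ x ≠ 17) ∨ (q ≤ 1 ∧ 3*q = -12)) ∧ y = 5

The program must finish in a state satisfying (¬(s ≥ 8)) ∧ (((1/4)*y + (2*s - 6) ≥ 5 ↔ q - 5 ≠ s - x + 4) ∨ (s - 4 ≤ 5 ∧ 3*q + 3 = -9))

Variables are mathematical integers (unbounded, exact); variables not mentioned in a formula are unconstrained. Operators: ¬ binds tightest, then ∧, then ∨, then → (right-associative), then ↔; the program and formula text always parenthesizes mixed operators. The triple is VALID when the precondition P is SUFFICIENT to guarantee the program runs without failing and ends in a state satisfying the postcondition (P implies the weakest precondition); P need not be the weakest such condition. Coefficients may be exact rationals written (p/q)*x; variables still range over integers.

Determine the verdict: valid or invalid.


Working backward. After the program, the postcondition (¬(s ≥ 8)) ∧ (((1/4)*y + (2*s - 6) ≥ 5 ↔ q - 5 ≠ s - x + 4) ∨ (s - 4 ≤ 5 ∧ 3*q + 3 = -9)) must hold; in canonical form it is (¬(s ≥ 8)) ∧ ((2*s + (1/4)*y ≥ 11 ↔ q + x ≠ s + 9) ∨ (s ≤ 9 ∧ 3*q = -12)).
Before s := q + 8: (¬(q ≥ 0)) ∧ ((2*q + (1/4)*y ≥ -5 ↔ x ≠ 17) ∨ (q ≤ 1 ∧ 3*q = -12))
Before skip: (¬(q ≥ 0)) ∧ ((2*q + (1/4)*y ≥ -5 ↔ x ≠ 17) ∨ (q ≤ 1 ∧ 3*q = -12))
The weakest precondition is (¬(q ≥ 0)) ∧ ((2*q + (1/4)*y ≥ -5 ↔ x ≠ 17) ∨ (q ≤ 1 ∧ 3*q = -12)).
Check whether (¬(q ≥ 0)) ∧ ((2*q ≥ -25/4 ↔ x ≠ 17) ∨ (q ≤ 1 ∧ 3*q = -12)) ∧ y = 5 implies it.
Every state satisfying the precondition satisfies the weakest precondition: the implication holds.
Answer: valid


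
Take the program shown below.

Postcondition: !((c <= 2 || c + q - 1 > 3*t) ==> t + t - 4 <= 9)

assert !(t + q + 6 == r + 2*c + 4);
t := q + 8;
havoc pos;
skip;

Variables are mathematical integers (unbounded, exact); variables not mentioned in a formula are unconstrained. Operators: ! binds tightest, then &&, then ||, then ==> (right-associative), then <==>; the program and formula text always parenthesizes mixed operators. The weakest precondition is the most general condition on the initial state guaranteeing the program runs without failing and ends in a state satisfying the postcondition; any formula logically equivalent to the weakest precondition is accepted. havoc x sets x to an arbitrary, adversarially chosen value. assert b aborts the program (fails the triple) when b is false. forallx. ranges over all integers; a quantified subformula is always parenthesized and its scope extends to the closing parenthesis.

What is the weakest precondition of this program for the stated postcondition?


Working backward. After the program, the postcondition !((c <= 2 || c + q - 1 > 3*t) ==> t + t - 4 <= 9) must hold; in canonical form it is !((c <= 2 || c + q > 3*t + 1) ==> 2*t <= 13).
Before skip: !((c <= 2 || c + q > 3*t + 1) ==> 2*t <= 13)
Before havoc pos: !((c <= 2 || c + q > 3*t + 1) ==> 2*t <= 13)
Before t := q + 8: !((c <= 2 || c > 2*q + 25) ==> 2*q <= -3)
Before assert !(t + q + 6 == r + 2*c + 4): (!(q + t == 2*c + r - 2)) && (!((c <= 2 || c > 2*q + 25) ==> 2*q <= -3))
Answer: WP = (!(q + t == 2*c + r - 2)) && (!((c <= 2 || c > 2*q + 25) ==> 2*q <= -3))


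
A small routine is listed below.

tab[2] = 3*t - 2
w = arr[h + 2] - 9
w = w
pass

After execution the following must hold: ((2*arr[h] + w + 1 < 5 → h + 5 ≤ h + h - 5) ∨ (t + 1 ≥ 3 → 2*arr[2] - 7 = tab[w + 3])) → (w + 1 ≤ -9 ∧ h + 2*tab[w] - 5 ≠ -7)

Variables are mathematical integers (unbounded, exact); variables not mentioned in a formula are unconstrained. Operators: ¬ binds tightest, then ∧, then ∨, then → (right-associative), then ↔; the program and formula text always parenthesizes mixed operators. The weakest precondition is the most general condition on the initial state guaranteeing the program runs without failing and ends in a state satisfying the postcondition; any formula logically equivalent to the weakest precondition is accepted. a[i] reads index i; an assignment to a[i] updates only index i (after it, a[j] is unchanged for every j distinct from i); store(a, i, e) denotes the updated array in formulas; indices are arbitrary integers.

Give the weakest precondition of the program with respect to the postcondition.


Working backward. After the program, the postcondition ((2*arr[h] + w + 1 < 5 → h + 5 ≤ h + h - 5) ∨ (t + 1 ≥ 3 → 2*arr[2] - 7 = tab[w + 3])) → (w + 1 ≤ -9 ∧ h + 2*tab[w] - 5 ≠ -7) must hold; in canonical form it is ((2*arr[h] + w < 4 → h ≥ 10) ∨ (t ≥ 2 → 2*arr[2] = tab[w + 3] + 7)) → (w ≤ -10 ∧ 2*tab[w] + h ≠ -2).
Before skip: ((2*arr[h] + w < 4 → h ≥ 10) ∨ (t ≥ 2 → 2*arr[2] = tab[w + 3] + 7)) → (w ≤ -10 ∧ 2*tab[w] + h ≠ -2)
Before w := w: ((2*arr[h] + w < 4 → h ≥ 10) ∨ (t ≥ 2 → 2*arr[2] = tab[w + 3] + 7)) → (w ≤ -10 ∧ 2*tab[w] + h ≠ -2)
Before w := arr[h + 2] - 9: ((arr[h + 2] + 2*arr[h] < 13 → h ≥ 10) ∨ (t ≥ 2 → 2*arr[2] = tab[arr[h + 2] - 6] + 7)) → (arr[h + 2] ≤ -1 ∧ 2*tab[arr[h + 2] - 9] + h ≠ -2)
Before tab[2] := 3*t - 2: ((arr[h + 2] + 2*arr[h] < 13 → h ≥ 10) ∨ (t ≥ 2 → 2*arr[2] = store(tab, 2, 3*t - 2)[arr[h + 2] - 6] + 7)) → (arr[h + 2] ≤ -1 ∧ 2*store(tab, 2, 3*t - 2)[arr[h + 2] - 9] + h ≠ -2)
Answer: WP = ((arr[h + 2] + 2*arr[h] < 13 → h ≥ 10) ∨ (t ≥ 2 → 2*arr[2] = store(tab, 2, 3*t - 2)[arr[h + 2] - 6] + 7)) → (arr[h + 2] ≤ -1 ∧ 2*store(tab, 2, 3*t - 2)[arr[h + 2] - 9] + h ≠ -2)


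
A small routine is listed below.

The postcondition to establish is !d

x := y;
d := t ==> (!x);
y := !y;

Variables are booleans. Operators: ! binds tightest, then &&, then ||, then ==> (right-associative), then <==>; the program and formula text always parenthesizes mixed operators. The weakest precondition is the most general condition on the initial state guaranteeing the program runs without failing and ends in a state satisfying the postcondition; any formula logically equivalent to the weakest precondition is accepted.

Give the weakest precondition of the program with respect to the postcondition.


Working backward. After the program, !d must hold.
Before y := !y: !d
Before d := t ==> (!x): !(t ==> (!x))
Before x := y: !(t ==> (!y))
Answer: WP = !(t ==> (!y))


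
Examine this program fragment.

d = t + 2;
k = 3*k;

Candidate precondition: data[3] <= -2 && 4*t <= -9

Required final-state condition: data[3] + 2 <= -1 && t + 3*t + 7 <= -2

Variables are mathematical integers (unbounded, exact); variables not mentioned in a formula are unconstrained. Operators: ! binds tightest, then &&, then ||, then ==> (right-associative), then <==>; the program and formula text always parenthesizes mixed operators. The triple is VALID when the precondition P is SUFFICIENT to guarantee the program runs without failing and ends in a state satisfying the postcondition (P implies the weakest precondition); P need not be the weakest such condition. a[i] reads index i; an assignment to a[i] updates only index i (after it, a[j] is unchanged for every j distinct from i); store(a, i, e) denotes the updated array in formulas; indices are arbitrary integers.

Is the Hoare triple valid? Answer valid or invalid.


Working backward. After the program, the postcondition data[3] + 2 <= -1 && t + 3*t + 7 <= -2 must hold; in canonical form it is data[3] <= -3 && 4*t <= -9.
Before k := 3*k: data[3] <= -3 && 4*t <= -9
Before d := t + 2: data[3] <= -3 && 4*t <= -9
The weakest precondition is data[3] <= -3 && 4*t <= -9.
Check whether data[3] <= -2 && 4*t <= -9 implies it.
Countermodel: at the initial state data = {[3] = -2, elsewhere -2}, t = -3, the precondition holds but the weakest precondition fails.
Answer: invalid
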